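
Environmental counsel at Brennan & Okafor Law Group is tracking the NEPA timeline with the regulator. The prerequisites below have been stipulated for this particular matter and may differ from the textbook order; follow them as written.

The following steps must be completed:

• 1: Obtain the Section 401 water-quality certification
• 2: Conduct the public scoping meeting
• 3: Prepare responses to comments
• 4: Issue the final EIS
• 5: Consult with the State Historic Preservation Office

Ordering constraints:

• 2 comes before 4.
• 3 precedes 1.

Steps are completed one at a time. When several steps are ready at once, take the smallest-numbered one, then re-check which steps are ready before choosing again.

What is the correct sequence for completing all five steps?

Nothing is required for 2, 3 and 5. 2 has the earlier label → 2 first.
Ready: 3, 4 and 5. 3 has the earlier label → 3.
Now 1, 4 and 5 have their prerequisites met. 1 has the earlier label, so 1 next.
Now 4 and 5 have their prerequisites met. 4 has the earlier label, so 4 next.
Next only 5 has its prerequisites met → 5.

2, 3, 1, 4, 5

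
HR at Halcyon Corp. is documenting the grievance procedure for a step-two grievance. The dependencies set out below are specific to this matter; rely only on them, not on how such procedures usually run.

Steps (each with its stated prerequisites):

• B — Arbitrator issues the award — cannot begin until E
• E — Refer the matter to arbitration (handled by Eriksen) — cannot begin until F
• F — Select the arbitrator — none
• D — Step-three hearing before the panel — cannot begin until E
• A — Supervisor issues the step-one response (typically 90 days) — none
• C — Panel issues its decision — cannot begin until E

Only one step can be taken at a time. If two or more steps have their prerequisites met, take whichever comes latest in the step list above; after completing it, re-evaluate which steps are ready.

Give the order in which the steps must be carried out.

A, F, E, C, D, B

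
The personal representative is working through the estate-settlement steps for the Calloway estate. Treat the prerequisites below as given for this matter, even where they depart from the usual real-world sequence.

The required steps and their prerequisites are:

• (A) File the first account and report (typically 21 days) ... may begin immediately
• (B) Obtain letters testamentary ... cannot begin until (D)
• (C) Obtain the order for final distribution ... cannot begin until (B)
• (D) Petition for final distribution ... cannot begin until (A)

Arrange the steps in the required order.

(A) has no prerequisites → (A) first.
(D) needed (A), now all done → (D).
(B) needed (D), now all done → (B).
(C) needed (B), now all done → (C).

(A), (D), (B), (C)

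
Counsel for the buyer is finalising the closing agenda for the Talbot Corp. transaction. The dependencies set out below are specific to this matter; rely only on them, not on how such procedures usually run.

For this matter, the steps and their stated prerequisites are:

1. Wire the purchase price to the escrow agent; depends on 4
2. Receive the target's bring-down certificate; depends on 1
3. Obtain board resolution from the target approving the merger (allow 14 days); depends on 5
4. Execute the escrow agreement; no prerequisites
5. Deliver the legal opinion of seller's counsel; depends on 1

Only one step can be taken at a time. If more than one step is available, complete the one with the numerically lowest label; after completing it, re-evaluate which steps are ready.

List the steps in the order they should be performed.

4 → 1 → 2 → 5 → 3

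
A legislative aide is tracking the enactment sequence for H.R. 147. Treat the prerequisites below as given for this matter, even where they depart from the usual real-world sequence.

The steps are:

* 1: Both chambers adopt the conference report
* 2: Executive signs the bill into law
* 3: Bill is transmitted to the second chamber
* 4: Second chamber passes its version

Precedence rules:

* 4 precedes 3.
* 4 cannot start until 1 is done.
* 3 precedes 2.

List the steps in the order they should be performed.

1 4 3 2

1 has no prerequisites → 1 first.
Next only 4 has its prerequisites met → 4.
3 needed 4, now all done → 3.
Next only 2 has its prerequisites met → 2.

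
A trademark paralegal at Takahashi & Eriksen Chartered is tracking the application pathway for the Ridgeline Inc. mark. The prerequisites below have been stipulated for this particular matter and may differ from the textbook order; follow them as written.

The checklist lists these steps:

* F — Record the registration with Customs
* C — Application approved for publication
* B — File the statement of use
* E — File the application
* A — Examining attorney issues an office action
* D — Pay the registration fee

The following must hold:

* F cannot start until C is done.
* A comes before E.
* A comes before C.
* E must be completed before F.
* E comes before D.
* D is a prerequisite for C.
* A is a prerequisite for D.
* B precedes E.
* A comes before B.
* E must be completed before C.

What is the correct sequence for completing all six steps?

Only A has no prerequisites, so it is first.
Next only B has its prerequisites met → B.
Next only E has its prerequisites met → E.
D needed E and A, now all done → D.
That leaves C as the only ready step → C.
That leaves F as the only ready step → F.

A → B → E → D → C → F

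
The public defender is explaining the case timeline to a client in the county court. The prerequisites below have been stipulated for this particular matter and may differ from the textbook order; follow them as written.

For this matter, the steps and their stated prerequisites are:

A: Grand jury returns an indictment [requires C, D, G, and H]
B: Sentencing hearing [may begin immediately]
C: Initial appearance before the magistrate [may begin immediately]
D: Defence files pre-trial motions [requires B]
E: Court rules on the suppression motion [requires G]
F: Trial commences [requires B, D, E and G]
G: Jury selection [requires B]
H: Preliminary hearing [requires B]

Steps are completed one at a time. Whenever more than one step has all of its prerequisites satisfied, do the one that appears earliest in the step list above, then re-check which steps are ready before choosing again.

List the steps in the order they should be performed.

B C D G E F H A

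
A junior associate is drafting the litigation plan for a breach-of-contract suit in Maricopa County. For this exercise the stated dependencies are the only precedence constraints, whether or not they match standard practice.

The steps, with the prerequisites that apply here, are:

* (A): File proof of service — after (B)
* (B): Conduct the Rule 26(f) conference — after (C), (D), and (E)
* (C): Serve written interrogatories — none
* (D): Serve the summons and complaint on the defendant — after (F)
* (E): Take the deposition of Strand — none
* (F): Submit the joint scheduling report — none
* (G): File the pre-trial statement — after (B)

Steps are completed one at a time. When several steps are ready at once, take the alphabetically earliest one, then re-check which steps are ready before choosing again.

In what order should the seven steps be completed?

(C), (E), (F), (D), (B), (A), (G)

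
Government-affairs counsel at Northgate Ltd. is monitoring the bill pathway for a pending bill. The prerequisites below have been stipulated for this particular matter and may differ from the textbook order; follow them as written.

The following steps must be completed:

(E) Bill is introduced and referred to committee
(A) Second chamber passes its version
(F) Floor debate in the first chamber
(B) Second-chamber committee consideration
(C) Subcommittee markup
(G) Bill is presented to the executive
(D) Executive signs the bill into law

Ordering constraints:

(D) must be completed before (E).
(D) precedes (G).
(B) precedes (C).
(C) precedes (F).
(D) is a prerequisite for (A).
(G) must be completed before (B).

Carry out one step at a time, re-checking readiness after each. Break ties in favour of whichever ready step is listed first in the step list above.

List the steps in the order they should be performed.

(D), (E), (A), (G), (B), (C), (F)

Only (D) has no prerequisites, so it is first.
Now (E), (A) and (G) have their prerequisites met. (E) is listed earlier, so (E) next.
(A) and (G) are both available; (A) is listed earlier → (A).
Next only (G) has its prerequisites met → (G).
That leaves (B) as the only ready step → (B).
(C) needed (B), now all done → (C).
(F) needed (C), now all done → (F).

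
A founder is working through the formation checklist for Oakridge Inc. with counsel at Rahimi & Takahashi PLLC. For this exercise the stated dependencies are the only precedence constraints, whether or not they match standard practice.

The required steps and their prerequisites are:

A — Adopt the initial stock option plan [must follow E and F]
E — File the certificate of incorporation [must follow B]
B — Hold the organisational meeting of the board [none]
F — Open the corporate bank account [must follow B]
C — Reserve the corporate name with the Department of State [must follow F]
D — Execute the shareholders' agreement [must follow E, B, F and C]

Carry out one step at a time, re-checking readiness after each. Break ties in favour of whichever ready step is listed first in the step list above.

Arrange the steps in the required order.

B, E, F, A, C, D

B has no prerequisites → B first.
Now E and F have their prerequisites met. E is listed earlier, so E next.
Next only F has its prerequisites met → F.
A and C are both available; A is listed earlier → A.
C needed F, now all done → C.
D needed E, B, F and C, now all done → D.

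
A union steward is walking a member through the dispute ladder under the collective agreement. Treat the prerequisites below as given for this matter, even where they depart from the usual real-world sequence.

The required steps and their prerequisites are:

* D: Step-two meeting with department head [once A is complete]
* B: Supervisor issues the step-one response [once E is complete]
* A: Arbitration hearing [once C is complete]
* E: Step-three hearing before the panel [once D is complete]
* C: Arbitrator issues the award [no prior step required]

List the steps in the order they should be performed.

C has no prerequisites → C first.
A needed C, now all done → A.
That leaves D as the only ready step → D.
E is the only step now ready → E.
That leaves B as the only ready step → B.

C, A, D, E, B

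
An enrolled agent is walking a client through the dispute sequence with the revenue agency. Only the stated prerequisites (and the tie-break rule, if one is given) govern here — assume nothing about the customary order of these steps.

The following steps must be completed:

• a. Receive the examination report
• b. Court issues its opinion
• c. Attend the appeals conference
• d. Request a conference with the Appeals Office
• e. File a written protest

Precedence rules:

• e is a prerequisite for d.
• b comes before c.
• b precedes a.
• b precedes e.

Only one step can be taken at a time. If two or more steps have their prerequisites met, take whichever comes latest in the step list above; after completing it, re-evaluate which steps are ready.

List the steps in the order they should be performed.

Only b has no prerequisites, so it is first.
Ready: e, c and a. e is listed later → e.
Now d, c and a have their prerequisites met. d is listed later, so d next.
c and a are both available; c is listed later → c.
That leaves a as the only ready step → a.

b e d c a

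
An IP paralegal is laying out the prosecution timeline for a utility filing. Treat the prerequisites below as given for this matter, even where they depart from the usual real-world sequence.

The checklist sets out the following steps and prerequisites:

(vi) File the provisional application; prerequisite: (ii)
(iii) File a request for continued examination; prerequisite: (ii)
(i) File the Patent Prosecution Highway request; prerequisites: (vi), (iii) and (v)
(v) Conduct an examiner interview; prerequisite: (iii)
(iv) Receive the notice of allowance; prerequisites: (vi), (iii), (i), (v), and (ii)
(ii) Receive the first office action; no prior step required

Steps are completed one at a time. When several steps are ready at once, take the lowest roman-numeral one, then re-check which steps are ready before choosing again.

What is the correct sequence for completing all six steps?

(ii) is the only step with nothing outstanding, so it goes first.
Ready: (iii) and (vi). (iii) has the earlier label → (iii).
(v) and (vi) are both available; (v) has the earlier label → (v).
(vi) needed (ii), now all done → (vi).
(i) needed (iii), (v) and (vi), now all done → (i).
Next only (iv) has its prerequisites met → (iv).

(ii) → (iii) → (v) → (vi) → (i) → (iv)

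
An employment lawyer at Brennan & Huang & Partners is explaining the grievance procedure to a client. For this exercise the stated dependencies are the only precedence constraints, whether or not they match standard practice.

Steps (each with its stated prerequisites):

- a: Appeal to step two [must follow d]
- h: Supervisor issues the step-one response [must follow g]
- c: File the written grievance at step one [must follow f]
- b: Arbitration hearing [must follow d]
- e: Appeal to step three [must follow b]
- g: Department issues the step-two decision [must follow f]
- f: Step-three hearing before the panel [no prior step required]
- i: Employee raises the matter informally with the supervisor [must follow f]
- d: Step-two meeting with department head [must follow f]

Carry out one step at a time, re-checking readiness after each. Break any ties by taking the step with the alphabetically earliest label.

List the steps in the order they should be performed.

f is the only step with nothing outstanding, so it goes first.
Ready: c, d, g and i. c has the earlier label → c.
Now d, g and i have their prerequisites met. d has the earlier label, so d next.
Ready: a, b, g and i. a has the earlier label → a.
Ready: b, g and i. b has the earlier label → b.
e now also ready, so the ready set is {e, g, i}; e has the earlier label → e.
g and i are both available; g has the earlier label → g.
h now also ready, so the ready set is {h, i}; h has the earlier label → h.
i is the only step now ready → i.

f → c → d → a → b → e → g → h → i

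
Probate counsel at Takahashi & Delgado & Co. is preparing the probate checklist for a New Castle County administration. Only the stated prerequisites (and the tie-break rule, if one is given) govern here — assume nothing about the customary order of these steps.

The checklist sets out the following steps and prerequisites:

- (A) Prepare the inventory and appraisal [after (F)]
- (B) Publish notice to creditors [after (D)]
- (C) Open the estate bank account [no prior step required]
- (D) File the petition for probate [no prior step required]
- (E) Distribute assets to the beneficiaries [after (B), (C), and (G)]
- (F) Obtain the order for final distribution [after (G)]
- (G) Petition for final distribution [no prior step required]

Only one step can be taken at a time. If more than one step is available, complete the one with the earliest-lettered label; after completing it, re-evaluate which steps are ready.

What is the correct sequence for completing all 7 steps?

(C), (D) and (G) have no prerequisites; (C) has the earlier label, so (C) is first.
(D) and (G) are both available; (D) has the earlier label → (D).
Ready: (B) and (G). (B) has the earlier label → (B).
(G) is the only step now ready → (G).
(E) and (F) are both available; (E) has the earlier label → (E).
(F) needed (G), now all done → (F).
That leaves (A) as the only ready step → (A).

(C) → (D) → (B) → (G) → (E) → (F) → (A)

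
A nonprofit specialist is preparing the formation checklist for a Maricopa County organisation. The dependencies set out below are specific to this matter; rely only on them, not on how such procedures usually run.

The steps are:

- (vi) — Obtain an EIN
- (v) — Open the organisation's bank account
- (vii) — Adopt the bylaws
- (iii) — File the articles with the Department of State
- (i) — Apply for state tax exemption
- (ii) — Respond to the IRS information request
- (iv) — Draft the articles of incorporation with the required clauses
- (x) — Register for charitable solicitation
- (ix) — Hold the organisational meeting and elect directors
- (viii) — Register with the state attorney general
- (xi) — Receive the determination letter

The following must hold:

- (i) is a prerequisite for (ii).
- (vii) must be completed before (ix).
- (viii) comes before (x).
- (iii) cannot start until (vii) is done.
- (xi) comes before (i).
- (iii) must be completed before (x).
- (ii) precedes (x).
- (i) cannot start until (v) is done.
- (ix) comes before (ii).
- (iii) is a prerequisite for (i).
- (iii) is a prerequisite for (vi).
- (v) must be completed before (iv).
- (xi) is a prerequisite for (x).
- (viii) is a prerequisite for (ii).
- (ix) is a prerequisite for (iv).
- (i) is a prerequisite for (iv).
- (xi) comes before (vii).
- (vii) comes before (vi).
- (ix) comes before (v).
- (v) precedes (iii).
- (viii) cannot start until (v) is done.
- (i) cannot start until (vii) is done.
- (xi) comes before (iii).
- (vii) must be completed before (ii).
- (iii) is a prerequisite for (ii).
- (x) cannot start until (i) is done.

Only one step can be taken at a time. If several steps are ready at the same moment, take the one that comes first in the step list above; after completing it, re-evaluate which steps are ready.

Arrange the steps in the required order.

(xi), (vii), (ix), (v), (iii), (vi), (i), (iv), (viii), (ii), (x)

(xi) has no prerequisites → (xi) first.
Next only (vii) has its prerequisites met → (vii).
(ix) is the only step now ready → (ix).
Next only (v) has its prerequisites met → (v).
Now (iii) and (viii) have their prerequisites met. (iii) is listed earlier, so (iii) next.
(vi) and (i) now also ready, so the ready set is {(vi), (i), (viii)}; (vi) is listed earlier → (vi).
Ready: (i) and (viii). (i) is listed earlier → (i).
(iv) and (viii) are both available; (iv) is listed earlier → (iv).
(viii) needed (v), now all done → (viii).
(ii) is the only step now ready → (ii).
Next only (x) has its prerequisites met → (x).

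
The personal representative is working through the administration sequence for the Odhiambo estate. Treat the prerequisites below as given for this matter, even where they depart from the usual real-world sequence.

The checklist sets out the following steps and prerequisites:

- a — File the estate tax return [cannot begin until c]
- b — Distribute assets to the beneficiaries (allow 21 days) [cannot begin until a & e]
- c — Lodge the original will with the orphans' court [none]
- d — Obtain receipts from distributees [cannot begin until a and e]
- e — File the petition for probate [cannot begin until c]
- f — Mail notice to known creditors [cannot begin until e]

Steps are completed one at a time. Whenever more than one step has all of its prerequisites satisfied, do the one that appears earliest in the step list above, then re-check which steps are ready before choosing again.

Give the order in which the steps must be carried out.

c, a, e, b, d, f

c is the only step with nothing outstanding, so it goes first.
a and e are both available; a is listed earlier → a.
e needed c, now all done → e.
Now b, d and f have their prerequisites met. b is listed earlier, so b next.
d and f are both available; d is listed earlier → d.
f needed e, now all done → f.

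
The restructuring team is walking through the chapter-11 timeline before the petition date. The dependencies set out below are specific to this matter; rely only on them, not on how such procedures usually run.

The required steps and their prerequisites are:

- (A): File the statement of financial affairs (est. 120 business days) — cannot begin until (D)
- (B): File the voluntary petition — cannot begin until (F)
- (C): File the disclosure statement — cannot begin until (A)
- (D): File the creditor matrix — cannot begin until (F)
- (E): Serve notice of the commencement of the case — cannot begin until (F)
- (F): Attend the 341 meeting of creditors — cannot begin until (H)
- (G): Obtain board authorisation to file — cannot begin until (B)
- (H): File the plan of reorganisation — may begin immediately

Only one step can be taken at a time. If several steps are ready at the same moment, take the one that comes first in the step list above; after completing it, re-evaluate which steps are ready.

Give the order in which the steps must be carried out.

Only (H) has no prerequisites, so it is first.
(F) needed (H), now all done → (F).
(B), (D) and (E) are all available; (B) is listed earlier → (B).
Now (D), (E) and (G) have their prerequisites met. (D) is listed earlier, so (D) next.
(A) now also ready, so the ready set is {(A), (E), (G)}; (A) is listed earlier → (A).
(C) now also ready, so the ready set is {(C), (E), (G)}; (C) is listed earlier → (C).
(E) and (G) are both available; (E) is listed earlier → (E).
(G) is the only step now ready → (G).

(H), (F), (B), (D), (A), (C), (E), (G)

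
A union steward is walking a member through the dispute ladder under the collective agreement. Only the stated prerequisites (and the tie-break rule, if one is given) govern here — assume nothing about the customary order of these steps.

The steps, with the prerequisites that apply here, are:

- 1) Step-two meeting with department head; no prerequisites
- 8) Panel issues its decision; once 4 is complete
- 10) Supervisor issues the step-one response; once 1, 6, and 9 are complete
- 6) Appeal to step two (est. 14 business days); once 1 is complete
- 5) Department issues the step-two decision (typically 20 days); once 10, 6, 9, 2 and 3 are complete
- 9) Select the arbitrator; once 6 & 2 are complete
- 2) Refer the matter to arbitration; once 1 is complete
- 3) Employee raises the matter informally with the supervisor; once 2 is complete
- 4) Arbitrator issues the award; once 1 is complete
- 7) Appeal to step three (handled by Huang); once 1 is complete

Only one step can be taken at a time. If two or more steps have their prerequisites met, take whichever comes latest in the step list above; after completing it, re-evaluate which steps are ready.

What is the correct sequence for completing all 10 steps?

1, 7, 4, 2, 3, 6, 9, 10, 5, 8

Only 1 has no prerequisites, so it is first.
7, 4, 2 and 6 are all available; 7 is listed later → 7.
4, 2 and 6 are all available; 4 is listed later → 4.
8 now also ready, so the ready set is {2, 6, 8}; 2 is listed later → 2.
Ready: 3, 6 and 8. 3 is listed later → 3.
6 and 8 are both available; 6 is listed later → 6.
9 and 8 are both available; 9 is listed later → 9.
10 now also ready, so the ready set is {10, 8}; 10 is listed later → 10.
Ready: 5 and 8. 5 is listed later → 5.
That leaves 8 as the only ready step → 8.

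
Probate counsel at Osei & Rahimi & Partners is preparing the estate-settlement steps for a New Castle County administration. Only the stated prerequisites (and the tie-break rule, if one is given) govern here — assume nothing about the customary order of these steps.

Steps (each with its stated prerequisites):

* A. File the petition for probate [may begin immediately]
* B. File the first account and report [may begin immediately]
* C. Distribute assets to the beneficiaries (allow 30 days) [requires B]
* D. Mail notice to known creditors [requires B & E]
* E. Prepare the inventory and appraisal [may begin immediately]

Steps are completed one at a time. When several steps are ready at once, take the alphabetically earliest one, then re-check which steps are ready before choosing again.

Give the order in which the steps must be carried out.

A B C E D

Nothing is required for A, B and E. A has the earlier label → A first.
B and E are both available; B has the earlier label → B.
C now also ready, so the ready set is {C, E}; C has the earlier label → C.
Next only E has its prerequisites met → E.
That leaves D as the only ready step → D.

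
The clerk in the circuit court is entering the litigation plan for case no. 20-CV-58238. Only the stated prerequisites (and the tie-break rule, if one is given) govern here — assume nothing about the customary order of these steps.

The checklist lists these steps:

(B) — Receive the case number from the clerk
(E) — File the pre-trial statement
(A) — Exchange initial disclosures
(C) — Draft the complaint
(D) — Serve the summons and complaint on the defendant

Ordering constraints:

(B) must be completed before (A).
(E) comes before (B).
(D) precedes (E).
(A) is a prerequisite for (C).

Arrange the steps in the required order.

Only (D) has no prerequisites, so it is first.
(E) is the only step now ready → (E).
(B) needed (E), now all done → (B).
(A) needed (B), now all done → (A).
(C) needed (A), now all done → (C).

(D), (E), (B), (A), (C)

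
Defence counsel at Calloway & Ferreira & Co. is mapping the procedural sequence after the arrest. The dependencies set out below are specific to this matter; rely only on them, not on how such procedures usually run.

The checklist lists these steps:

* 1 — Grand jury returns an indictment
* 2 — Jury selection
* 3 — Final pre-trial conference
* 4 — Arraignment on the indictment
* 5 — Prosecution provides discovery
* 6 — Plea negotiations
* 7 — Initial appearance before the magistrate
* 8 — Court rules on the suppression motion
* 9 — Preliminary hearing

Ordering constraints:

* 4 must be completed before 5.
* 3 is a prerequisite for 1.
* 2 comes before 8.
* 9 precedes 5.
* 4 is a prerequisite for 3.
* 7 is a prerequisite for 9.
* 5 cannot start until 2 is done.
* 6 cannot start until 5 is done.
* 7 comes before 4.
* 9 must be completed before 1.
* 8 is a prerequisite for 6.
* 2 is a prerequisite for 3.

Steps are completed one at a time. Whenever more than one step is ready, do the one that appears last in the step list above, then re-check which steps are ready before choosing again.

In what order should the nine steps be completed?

7, 9, 4, 2, 8, 5, 6, 3, 1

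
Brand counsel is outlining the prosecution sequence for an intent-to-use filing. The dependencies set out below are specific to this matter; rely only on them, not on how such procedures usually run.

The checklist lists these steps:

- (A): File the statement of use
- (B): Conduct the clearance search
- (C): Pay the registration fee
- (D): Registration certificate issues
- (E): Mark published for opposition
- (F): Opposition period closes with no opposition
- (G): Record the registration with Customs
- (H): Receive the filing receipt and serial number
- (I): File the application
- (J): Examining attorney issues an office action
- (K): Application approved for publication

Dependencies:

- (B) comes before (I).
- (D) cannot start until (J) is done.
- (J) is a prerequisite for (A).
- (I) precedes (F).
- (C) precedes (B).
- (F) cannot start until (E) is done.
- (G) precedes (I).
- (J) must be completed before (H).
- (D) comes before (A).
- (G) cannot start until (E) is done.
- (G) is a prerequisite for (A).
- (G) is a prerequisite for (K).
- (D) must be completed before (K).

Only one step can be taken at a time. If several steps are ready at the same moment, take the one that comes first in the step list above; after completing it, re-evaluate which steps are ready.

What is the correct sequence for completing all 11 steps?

(C) (B) (E) (G) (I) (F) (J) (D) (A) (H) (K)

(C), (E) and (J) have no prerequisites; (C) is listed earlier, so (C) is first.
(B), (E) and (J) are all available; (B) is listed earlier → (B).
(E) and (J) are both available; (E) is listed earlier → (E).
Ready: (G) and (J). (G) is listed earlier → (G).
(I) now also ready, so the ready set is {(I), (J)}; (I) is listed earlier → (I).
Ready: (F) and (J). (F) is listed earlier → (F).
That leaves (J) as the only ready step → (J).
Now (D) and (H) have their prerequisites met. (D) is listed earlier, so (D) next.
Ready: (A), (H) and (K). (A) is listed earlier → (A).
Ready: (H) and (K). (H) is listed earlier → (H).
(K) needed (D) and (G), now all done → (K).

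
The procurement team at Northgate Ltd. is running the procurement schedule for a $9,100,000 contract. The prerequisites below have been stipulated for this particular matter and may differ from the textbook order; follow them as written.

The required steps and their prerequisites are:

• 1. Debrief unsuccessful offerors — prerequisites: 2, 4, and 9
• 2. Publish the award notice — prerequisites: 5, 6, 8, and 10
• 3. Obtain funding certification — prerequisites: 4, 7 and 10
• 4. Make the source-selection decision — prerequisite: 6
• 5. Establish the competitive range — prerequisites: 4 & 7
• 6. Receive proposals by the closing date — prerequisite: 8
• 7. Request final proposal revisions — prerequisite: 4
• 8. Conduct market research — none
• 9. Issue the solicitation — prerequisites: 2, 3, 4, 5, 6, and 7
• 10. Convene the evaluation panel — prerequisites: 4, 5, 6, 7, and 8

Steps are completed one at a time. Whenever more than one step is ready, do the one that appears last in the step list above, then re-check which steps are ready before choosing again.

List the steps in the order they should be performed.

8 is the only step with nothing outstanding, so it goes first.
That leaves 6 as the only ready step → 6.
4 needed 6, now all done → 4.
7 needed 4, now all done → 7.
That leaves 5 as the only ready step → 5.
Next only 10 has its prerequisites met → 10.
Ready: 3 and 2. 3 is listed later → 3.
That leaves 2 as the only ready step → 2.
9 is the only step now ready → 9.
Next only 1 has its prerequisites met → 1.

8 6 4 7 5 10 3 2 9 1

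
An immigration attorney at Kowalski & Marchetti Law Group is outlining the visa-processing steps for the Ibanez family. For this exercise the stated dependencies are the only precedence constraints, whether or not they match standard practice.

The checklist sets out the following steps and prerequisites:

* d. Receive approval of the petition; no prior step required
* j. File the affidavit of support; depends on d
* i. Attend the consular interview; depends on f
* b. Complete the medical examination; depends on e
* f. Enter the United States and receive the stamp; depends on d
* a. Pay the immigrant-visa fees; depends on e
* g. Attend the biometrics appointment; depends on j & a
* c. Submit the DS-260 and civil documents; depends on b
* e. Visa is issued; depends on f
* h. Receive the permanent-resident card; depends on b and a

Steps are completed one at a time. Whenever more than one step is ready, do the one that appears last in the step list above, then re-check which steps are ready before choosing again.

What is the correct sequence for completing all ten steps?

d, f, e, a, b, h, c, i, j, g

d has no prerequisites → d first.
Ready: f and j. f is listed later → f.
Now e, i and j have their prerequisites met. e is listed later, so e next.
a and b now also ready, so the ready set is {a, b, i, j}; a is listed later → a.
Ready: b, i and j. b is listed later → b.
Now h, c, i and j have their prerequisites met. h is listed later, so h next.
c, i and j are all available; c is listed later → c.
Now i and j have their prerequisites met. i is listed later, so i next.
j needed d, now all done → j.
That leaves g as the only ready step → g.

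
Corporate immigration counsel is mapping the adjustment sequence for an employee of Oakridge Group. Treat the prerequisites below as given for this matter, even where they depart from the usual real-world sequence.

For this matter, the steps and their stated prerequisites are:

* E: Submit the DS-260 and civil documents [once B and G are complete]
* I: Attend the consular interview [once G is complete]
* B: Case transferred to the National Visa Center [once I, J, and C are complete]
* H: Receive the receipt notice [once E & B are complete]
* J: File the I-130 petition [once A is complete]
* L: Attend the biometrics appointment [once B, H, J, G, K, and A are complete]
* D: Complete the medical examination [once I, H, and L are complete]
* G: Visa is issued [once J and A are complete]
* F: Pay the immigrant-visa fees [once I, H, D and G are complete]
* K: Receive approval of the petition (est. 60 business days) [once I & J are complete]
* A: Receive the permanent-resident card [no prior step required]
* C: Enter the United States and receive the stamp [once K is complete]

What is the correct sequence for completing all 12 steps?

A is the only step with nothing outstanding, so it goes first.
Next only J has its prerequisites met → J.
G needed J and A, now all done → G.
I needed G, now all done → I.
That leaves K as the only ready step → K.
C needed K, now all done → C.
B needed I, J and C, now all done → B.
Next only E has its prerequisites met → E.
H is the only step now ready → H.
Next only L has its prerequisites met → L.
D is the only step now ready → D.
F needed I, H, D and G, now all done → F.

A, J, G, I, K, C, B, E, H, L, D, F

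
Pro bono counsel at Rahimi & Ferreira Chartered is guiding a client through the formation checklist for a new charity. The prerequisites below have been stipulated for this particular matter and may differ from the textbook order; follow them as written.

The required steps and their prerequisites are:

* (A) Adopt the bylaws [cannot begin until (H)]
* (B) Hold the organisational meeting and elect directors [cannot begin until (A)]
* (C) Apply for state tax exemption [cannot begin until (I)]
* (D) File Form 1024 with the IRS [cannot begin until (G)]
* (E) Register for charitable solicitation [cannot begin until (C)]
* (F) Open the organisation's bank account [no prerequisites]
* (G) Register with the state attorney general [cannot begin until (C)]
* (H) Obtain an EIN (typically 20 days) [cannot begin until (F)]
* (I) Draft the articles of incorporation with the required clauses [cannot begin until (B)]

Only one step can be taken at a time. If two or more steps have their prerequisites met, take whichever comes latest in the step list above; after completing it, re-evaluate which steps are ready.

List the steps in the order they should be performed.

(F) → (H) → (A) → (B) → (I) → (C) → (G) → (E) → (D)

(F) has no prerequisites → (F) first.
Next only (H) has its prerequisites met → (H).
That leaves (A) as the only ready step → (A).
(B) needed (A), now all done → (B).
(I) needed (B), now all done → (I).
(C) is the only step now ready → (C).
(G) and (E) are both available; (G) is listed later → (G).
Ready: (E) and (D). (E) is listed later → (E).
(D) is the only step now ready → (D).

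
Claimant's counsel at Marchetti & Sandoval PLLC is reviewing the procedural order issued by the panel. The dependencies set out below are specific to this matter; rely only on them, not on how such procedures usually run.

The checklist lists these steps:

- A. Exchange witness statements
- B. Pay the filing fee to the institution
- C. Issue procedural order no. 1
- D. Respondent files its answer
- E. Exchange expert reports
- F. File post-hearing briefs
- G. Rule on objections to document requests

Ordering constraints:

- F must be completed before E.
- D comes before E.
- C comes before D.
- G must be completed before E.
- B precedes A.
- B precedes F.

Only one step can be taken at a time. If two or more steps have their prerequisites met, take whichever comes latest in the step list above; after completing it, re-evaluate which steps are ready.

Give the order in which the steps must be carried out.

G, C, D, B, F, E, A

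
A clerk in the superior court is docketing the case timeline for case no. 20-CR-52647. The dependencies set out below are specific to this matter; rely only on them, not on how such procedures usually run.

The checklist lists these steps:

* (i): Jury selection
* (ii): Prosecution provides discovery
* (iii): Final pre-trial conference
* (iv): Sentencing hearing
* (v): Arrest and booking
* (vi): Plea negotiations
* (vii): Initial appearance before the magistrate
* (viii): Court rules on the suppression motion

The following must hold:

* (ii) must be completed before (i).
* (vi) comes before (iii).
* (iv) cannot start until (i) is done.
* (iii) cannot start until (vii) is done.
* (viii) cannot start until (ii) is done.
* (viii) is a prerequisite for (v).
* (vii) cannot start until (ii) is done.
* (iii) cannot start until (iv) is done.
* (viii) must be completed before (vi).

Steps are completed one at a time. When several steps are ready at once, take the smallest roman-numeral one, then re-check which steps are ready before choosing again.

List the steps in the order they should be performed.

(ii) → (i) → (iv) → (vii) → (viii) → (v) → (vi) → (iii)

(ii) is the only step with nothing outstanding, so it goes first.
Ready: (i), (vii) and (viii). (i) has the earlier label → (i).
(iv) now also ready, so the ready set is {(iv), (vii), (viii)}; (iv) has the earlier label → (iv).
Now (vii) and (viii) have their prerequisites met. (vii) has the earlier label, so (vii) next.
(viii) needed (ii), now all done → (viii).
(v) and (vi) are both available; (v) has the earlier label → (v).
That leaves (vi) as the only ready step → (vi).
(iii) needed (iv), (vi) and (vii), now all done → (iii).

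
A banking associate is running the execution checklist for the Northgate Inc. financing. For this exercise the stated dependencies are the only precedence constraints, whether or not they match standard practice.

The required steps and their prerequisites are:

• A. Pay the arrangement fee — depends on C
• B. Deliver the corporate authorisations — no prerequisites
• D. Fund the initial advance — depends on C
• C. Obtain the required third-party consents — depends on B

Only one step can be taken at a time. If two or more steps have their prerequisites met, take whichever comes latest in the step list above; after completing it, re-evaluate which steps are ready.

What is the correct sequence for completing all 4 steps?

Only B has no prerequisites, so it is first.
That leaves C as the only ready step → C.
Ready: D and A. D is listed later → D.
That leaves A as the only ready step → A.

B → C → D → A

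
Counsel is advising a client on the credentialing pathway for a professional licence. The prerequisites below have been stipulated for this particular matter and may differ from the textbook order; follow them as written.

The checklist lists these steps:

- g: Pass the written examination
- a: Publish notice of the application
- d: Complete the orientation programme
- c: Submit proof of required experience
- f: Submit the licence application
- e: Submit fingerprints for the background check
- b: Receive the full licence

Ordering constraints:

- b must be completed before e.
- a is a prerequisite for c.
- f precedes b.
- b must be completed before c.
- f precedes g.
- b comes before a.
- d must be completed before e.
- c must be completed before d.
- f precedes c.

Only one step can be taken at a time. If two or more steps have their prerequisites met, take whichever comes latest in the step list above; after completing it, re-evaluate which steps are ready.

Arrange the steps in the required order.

f → b → a → c → d → e → g

f is the only step with nothing outstanding, so it goes first.
b and g are both available; b is listed later → b.
a and g are both available; a is listed later → a.
Ready: c and g. c is listed later → c.
Ready: d and g. d is listed later → d.
e now also ready, so the ready set is {e, g}; e is listed later → e.
g needed f, now all done → g.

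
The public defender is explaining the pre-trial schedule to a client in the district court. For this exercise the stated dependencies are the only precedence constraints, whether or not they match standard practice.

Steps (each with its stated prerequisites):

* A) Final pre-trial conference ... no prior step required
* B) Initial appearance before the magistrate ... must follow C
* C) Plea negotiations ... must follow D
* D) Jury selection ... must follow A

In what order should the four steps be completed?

A has no prerequisites → A first.
D needed A, now all done → D.
C needed D, now all done → C.
B needed C, now all done → B.

A → D → C → B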